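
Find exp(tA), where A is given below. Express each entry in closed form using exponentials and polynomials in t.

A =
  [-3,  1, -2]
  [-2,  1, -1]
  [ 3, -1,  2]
e^{tA} =
  [t^2/2 - 3*t + 1, t, t^2/2 - 2*t]
  [t^2/2 - 2*t, t + 1, t^2/2 - t]
  [-t^2/2 + 3*t, -t, -t^2/2 + 2*t + 1]

Strategy: write A = P · J · P⁻¹ where J is a Jordan canonical form, so e^{tA} = P · e^{tJ} · P⁻¹, and e^{tJ} can be computed block-by-block.

A has Jordan form
J =
  [0, 1, 0]
  [0, 0, 1]
  [0, 0, 0]
(up to reordering of blocks).

Per-block formulas:
  For a 3×3 Jordan block J_3(0): exp(t · J_3(0)) = e^(0t)·(I + t·N + (t^2/2)·N^2), where N is the 3×3 nilpotent shift.

After assembling e^{tJ} and conjugating by P, we get:

e^{tA} =
  [t^2/2 - 3*t + 1, t, t^2/2 - 2*t]
  [t^2/2 - 2*t, t + 1, t^2/2 - t]
  [-t^2/2 + 3*t, -t, -t^2/2 + 2*t + 1]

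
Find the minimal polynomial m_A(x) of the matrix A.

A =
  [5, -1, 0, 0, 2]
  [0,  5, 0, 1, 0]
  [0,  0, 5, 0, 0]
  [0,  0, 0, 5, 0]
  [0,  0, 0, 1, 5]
x^3 - 15*x^2 + 75*x - 125

The characteristic polynomial is χ_A(x) = (x - 5)^5, so the eigenvalues are known. The minimal polynomial is
  m_A(x) = Π_λ (x − λ)^{k_λ}
where k_λ is the size of the *largest* Jordan block for λ (equivalently, the smallest k with (A − λI)^k v = 0 for every generalised eigenvector v of λ).

  λ = 5: largest Jordan block has size 3, contributing (x − 5)^3

So m_A(x) = (x - 5)^3 = x^3 - 15*x^2 + 75*x - 125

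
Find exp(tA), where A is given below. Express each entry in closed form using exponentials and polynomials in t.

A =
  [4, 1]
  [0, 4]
e^{tA} =
  [exp(4*t), t*exp(4*t)]
  [0, exp(4*t)]

Strategy: write A = P · J · P⁻¹ where J is a Jordan canonical form, so e^{tA} = P · e^{tJ} · P⁻¹, and e^{tJ} can be computed block-by-block.

A has Jordan form
J =
  [4, 1]
  [0, 4]
(up to reordering of blocks).

Per-block formulas:
  For a 2×2 Jordan block J_2(4): exp(t · J_2(4)) = e^(4t)·(I + t·N), where N is the 2×2 nilpotent shift.

After assembling e^{tJ} and conjugating by P, we get:

e^{tA} =
  [exp(4*t), t*exp(4*t)]
  [0, exp(4*t)]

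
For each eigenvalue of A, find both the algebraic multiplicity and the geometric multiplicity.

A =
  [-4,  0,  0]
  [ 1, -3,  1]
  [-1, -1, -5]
λ = -4: alg = 3, geom = 2

Step 1 — factor the characteristic polynomial to read off the algebraic multiplicities:
  χ_A(x) = (x + 4)^3

Step 2 — compute geometric multiplicities via the rank-nullity identity g(λ) = n − rank(A − λI):
  rank(A − (-4)·I) = 1, so dim ker(A − (-4)·I) = n − 1 = 2

Summary:
  λ = -4: algebraic multiplicity = 3, geometric multiplicity = 2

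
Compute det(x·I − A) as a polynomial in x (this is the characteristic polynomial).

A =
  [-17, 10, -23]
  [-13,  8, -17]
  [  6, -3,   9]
x^3

Expanding det(x·I − A) (e.g. by cofactor expansion or by noting that A is similar to its Jordan form J, which has the same characteristic polynomial as A) gives
  χ_A(x) = x^3
which factors as x^3. The eigenvalues (with algebraic multiplicities) are λ = 0 with multiplicity 3.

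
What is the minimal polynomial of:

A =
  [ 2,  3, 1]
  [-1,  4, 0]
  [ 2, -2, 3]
x^3 - 9*x^2 + 27*x - 27

The characteristic polynomial is χ_A(x) = (x - 3)^3, so the eigenvalues are known. The minimal polynomial is
  m_A(x) = Π_λ (x − λ)^{k_λ}
where k_λ is the size of the *largest* Jordan block for λ (equivalently, the smallest k with (A − λI)^k v = 0 for every generalised eigenvector v of λ).

  λ = 3: largest Jordan block has size 3, contributing (x − 3)^3

So m_A(x) = (x - 3)^3 = x^3 - 9*x^2 + 27*x - 27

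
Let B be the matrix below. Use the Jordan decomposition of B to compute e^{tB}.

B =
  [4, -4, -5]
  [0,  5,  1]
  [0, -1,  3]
e^{tB} =
  [exp(4*t), t^2*exp(4*t)/2 - 4*t*exp(4*t), t^2*exp(4*t)/2 - 5*t*exp(4*t)]
  [0, t*exp(4*t) + exp(4*t), t*exp(4*t)]
  [0, -t*exp(4*t), -t*exp(4*t) + exp(4*t)]

Strategy: write B = P · J · P⁻¹ where J is a Jordan canonical form, so e^{tB} = P · e^{tJ} · P⁻¹, and e^{tJ} can be computed block-by-block.

B has Jordan form
J =
  [4, 1, 0]
  [0, 4, 1]
  [0, 0, 4]
(up to reordering of blocks).

Per-block formulas:
  For a 3×3 Jordan block J_3(4): exp(t · J_3(4)) = e^(4t)·(I + t·N + (t^2/2)·N^2), where N is the 3×3 nilpotent shift.

After assembling e^{tJ} and conjugating by P, we get:

e^{tB} =
  [exp(4*t), t^2*exp(4*t)/2 - 4*t*exp(4*t), t^2*exp(4*t)/2 - 5*t*exp(4*t)]
  [0, t*exp(4*t) + exp(4*t), t*exp(4*t)]
  [0, -t*exp(4*t), -t*exp(4*t) + exp(4*t)]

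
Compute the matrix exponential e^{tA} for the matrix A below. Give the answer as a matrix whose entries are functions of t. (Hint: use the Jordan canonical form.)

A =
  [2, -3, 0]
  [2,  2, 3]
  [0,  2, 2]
e^{tA} =
  [-3*t^2*exp(2*t) + exp(2*t), -3*t*exp(2*t), -9*t^2*exp(2*t)/2]
  [2*t*exp(2*t), exp(2*t), 3*t*exp(2*t)]
  [2*t^2*exp(2*t), 2*t*exp(2*t), 3*t^2*exp(2*t) + exp(2*t)]

Strategy: write A = P · J · P⁻¹ where J is a Jordan canonical form, so e^{tA} = P · e^{tJ} · P⁻¹, and e^{tJ} can be computed block-by-block.

A has Jordan form
J =
  [2, 1, 0]
  [0, 2, 1]
  [0, 0, 2]
(up to reordering of blocks).

Per-block formulas:
  For a 3×3 Jordan block J_3(2): exp(t · J_3(2)) = e^(2t)·(I + t·N + (t^2/2)·N^2), where N is the 3×3 nilpotent shift.

After assembling e^{tJ} and conjugating by P, we get:

e^{tA} =
  [-3*t^2*exp(2*t) + exp(2*t), -3*t*exp(2*t), -9*t^2*exp(2*t)/2]
  [2*t*exp(2*t), exp(2*t), 3*t*exp(2*t)]
  [2*t^2*exp(2*t), 2*t*exp(2*t), 3*t^2*exp(2*t) + exp(2*t)]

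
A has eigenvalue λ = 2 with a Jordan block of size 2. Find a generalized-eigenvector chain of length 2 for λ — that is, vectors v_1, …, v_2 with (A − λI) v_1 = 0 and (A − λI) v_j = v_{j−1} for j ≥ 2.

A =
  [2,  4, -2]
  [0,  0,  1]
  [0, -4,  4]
A Jordan chain for λ = 2 of length 2:
v_1 = (4, -2, -4)ᵀ
v_2 = (0, 1, 0)ᵀ

Let N = A − (2)·I. We want v_2 with N^2 v_2 = 0 but N^1 v_2 ≠ 0; then v_{j-1} := N · v_j for j = 2, …, 2.

Pick v_2 = (0, 1, 0)ᵀ.
Then v_1 = N · v_2 = (4, -2, -4)ᵀ.

Sanity check: (A − (2)·I) v_1 = (0, 0, 0)ᵀ = 0. ✓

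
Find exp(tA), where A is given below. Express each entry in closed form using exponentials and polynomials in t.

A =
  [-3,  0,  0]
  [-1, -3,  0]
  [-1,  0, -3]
e^{tA} =
  [exp(-3*t), 0, 0]
  [-t*exp(-3*t), exp(-3*t), 0]
  [-t*exp(-3*t), 0, exp(-3*t)]

Strategy: write A = P · J · P⁻¹ where J is a Jordan canonical form, so e^{tA} = P · e^{tJ} · P⁻¹, and e^{tJ} can be computed block-by-block.

A has Jordan form
J =
  [-3,  1,  0]
  [ 0, -3,  0]
  [ 0,  0, -3]
(up to reordering of blocks).

Per-block formulas:
  For a 1×1 block at λ = -3: exp(t · [-3]) = [e^(-3t)].
  For a 2×2 Jordan block J_2(-3): exp(t · J_2(-3)) = e^(-3t)·(I + t·N), where N is the 2×2 nilpotent shift.

After assembling e^{tJ} and conjugating by P, we get:

e^{tA} =
  [exp(-3*t), 0, 0]
  [-t*exp(-3*t), exp(-3*t), 0]
  [-t*exp(-3*t), 0, exp(-3*t)]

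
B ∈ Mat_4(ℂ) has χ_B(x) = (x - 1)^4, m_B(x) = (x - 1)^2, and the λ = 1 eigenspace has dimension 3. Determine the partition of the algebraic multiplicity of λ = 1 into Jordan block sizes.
Block sizes for λ = 1: [2, 1, 1]

Step 1 — from the characteristic polynomial, algebraic multiplicity of λ = 1 is 4. From dim ker(B − (1)·I) = 3, there are exactly 3 Jordan blocks for λ = 1.
Step 2 — from the minimal polynomial, the factor (x − 1)^2 tells us the largest block for λ = 1 has size 2.
Step 3 — with total size 4, 3 blocks, and largest block 2, the block sizes (in nonincreasing order) are [2, 1, 1].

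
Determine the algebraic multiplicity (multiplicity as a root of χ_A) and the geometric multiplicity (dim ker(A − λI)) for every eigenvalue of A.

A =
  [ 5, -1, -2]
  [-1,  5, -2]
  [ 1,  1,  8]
λ = 6: alg = 3, geom = 2

Step 1 — factor the characteristic polynomial to read off the algebraic multiplicities:
  χ_A(x) = (x - 6)^3

Step 2 — compute geometric multiplicities via the rank-nullity identity g(λ) = n − rank(A − λI):
  rank(A − (6)·I) = 1, so dim ker(A − (6)·I) = n − 1 = 2

Summary:
  λ = 6: algebraic multiplicity = 3, geometric multiplicity = 2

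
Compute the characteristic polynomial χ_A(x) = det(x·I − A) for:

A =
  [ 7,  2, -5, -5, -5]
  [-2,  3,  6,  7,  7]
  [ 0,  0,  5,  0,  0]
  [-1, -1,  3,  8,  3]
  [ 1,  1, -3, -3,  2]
x^5 - 25*x^4 + 250*x^3 - 1250*x^2 + 3125*x - 3125

Expanding det(x·I − A) (e.g. by cofactor expansion or by noting that A is similar to its Jordan form J, which has the same characteristic polynomial as A) gives
  χ_A(x) = x^5 - 25*x^4 + 250*x^3 - 1250*x^2 + 3125*x - 3125
which factors as (x - 5)^5. The eigenvalues (with algebraic multiplicities) are λ = 5 with multiplicity 5.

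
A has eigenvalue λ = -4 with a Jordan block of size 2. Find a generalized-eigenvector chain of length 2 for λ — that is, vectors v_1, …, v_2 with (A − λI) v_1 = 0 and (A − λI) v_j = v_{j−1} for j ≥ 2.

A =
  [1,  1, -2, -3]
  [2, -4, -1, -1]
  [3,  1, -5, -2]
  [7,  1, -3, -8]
A Jordan chain for λ = -4 of length 2:
v_1 = (5, 2, 3, 7)ᵀ
v_2 = (1, 0, 0, 0)ᵀ

Let N = A − (-4)·I. We want v_2 with N^2 v_2 = 0 but N^1 v_2 ≠ 0; then v_{j-1} := N · v_j for j = 2, …, 2.

Pick v_2 = (1, 0, 0, 0)ᵀ.
Then v_1 = N · v_2 = (5, 2, 3, 7)ᵀ.

Sanity check: (A − (-4)·I) v_1 = (0, 0, 0, 0)ᵀ = 0. ✓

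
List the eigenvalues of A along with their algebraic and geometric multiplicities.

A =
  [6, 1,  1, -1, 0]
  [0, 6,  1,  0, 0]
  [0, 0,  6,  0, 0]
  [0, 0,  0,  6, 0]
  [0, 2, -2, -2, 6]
λ = 6: alg = 5, geom = 3

Step 1 — factor the characteristic polynomial to read off the algebraic multiplicities:
  χ_A(x) = (x - 6)^5

Step 2 — compute geometric multiplicities via the rank-nullity identity g(λ) = n − rank(A − λI):
  rank(A − (6)·I) = 2, so dim ker(A − (6)·I) = n − 2 = 3

Summary:
  λ = 6: algebraic multiplicity = 5, geometric multiplicity = 3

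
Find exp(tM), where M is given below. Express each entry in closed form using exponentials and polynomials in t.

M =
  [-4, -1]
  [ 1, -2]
e^{tM} =
  [-t*exp(-3*t) + exp(-3*t), -t*exp(-3*t)]
  [t*exp(-3*t), t*exp(-3*t) + exp(-3*t)]

Strategy: write M = P · J · P⁻¹ where J is a Jordan canonical form, so e^{tM} = P · e^{tJ} · P⁻¹, and e^{tJ} can be computed block-by-block.

M has Jordan form
J =
  [-3,  1]
  [ 0, -3]
(up to reordering of blocks).

Per-block formulas:
  For a 2×2 Jordan block J_2(-3): exp(t · J_2(-3)) = e^(-3t)·(I + t·N), where N is the 2×2 nilpotent shift.

After assembling e^{tJ} and conjugating by P, we get:

e^{tM} =
  [-t*exp(-3*t) + exp(-3*t), -t*exp(-3*t)]
  [t*exp(-3*t), t*exp(-3*t) + exp(-3*t)]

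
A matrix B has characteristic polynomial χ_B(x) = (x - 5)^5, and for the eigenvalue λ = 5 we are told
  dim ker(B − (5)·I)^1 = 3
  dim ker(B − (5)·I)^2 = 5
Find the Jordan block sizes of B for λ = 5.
Block sizes for λ = 5: [2, 2, 1]

From the dimensions of kernels of powers, the number of Jordan blocks of size at least j is d_j − d_{j−1} where d_j = dim ker(N^j) (with d_0 = 0). Computing the differences gives [3, 2].
The number of blocks of size exactly k is (#blocks of size ≥ k) − (#blocks of size ≥ k + 1), so the partition is: 1 block(s) of size 1, 2 block(s) of size 2.
In nonincreasing order the block sizes are [2, 2, 1].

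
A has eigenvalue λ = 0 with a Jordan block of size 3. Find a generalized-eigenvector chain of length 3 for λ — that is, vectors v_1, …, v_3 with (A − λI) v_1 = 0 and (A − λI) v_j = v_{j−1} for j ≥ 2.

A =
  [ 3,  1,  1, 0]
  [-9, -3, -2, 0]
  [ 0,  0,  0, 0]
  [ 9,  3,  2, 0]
A Jordan chain for λ = 0 of length 3:
v_1 = (1, -3, 0, 3)ᵀ
v_2 = (1, -2, 0, 2)ᵀ
v_3 = (0, 0, 1, 0)ᵀ

Let N = A − (0)·I. We want v_3 with N^3 v_3 = 0 but N^2 v_3 ≠ 0; then v_{j-1} := N · v_j for j = 3, …, 2.

Pick v_3 = (0, 0, 1, 0)ᵀ.
Then v_2 = N · v_3 = (1, -2, 0, 2)ᵀ.
Then v_1 = N · v_2 = (1, -3, 0, 3)ᵀ.

Sanity check: (A − (0)·I) v_1 = (0, 0, 0, 0)ᵀ = 0. ✓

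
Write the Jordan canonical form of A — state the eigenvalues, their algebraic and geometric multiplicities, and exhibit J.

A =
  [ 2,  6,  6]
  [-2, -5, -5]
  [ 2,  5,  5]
J_2(0) ⊕ J_1(2)

The characteristic polynomial is
  det(x·I − A) = x^3 - 2*x^2 = x^2*(x - 2)

Eigenvalues and multiplicities (the geometric multiplicity of λ is n − rank(A − λI), which equals the number of Jordan blocks for λ):
  λ = 0: algebraic multiplicity = 2, geometric multiplicity = 1
  λ = 2: algebraic multiplicity = 1, geometric multiplicity = 1

Determining the block sizes for each eigenvalue:
  λ = 0: one block (gm = 1), so the single block has size am = 2 → block sizes [2]
  λ = 2: one block (gm = 1), so the single block has size am = 1 → block sizes [1]

Assembling the blocks gives a Jordan form
J =
  [0, 1, 0]
  [0, 0, 0]
  [0, 0, 2]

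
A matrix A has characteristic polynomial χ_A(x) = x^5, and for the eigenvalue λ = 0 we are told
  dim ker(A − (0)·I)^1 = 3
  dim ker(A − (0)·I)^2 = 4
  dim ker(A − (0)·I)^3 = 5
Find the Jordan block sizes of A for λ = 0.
Block sizes for λ = 0: [3, 1, 1]

From the dimensions of kernels of powers, the number of Jordan blocks of size at least j is d_j − d_{j−1} where d_j = dim ker(N^j) (with d_0 = 0). Computing the differences gives [3, 1, 1].
The number of blocks of size exactly k is (#blocks of size ≥ k) − (#blocks of size ≥ k + 1), so the partition is: 2 block(s) of size 1, 1 block(s) of size 3.
In nonincreasing order the block sizes are [3, 1, 1].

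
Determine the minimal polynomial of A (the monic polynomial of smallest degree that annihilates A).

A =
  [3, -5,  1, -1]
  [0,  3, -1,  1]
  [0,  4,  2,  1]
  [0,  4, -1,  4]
x^3 - 9*x^2 + 27*x - 27

The characteristic polynomial is χ_A(x) = (x - 3)^4, so the eigenvalues are known. The minimal polynomial is
  m_A(x) = Π_λ (x − λ)^{k_λ}
where k_λ is the size of the *largest* Jordan block for λ (equivalently, the smallest k with (A − λI)^k v = 0 for every generalised eigenvector v of λ).

  λ = 3: largest Jordan block has size 3, contributing (x − 3)^3

So m_A(x) = (x - 3)^3 = x^3 - 9*x^2 + 27*x - 27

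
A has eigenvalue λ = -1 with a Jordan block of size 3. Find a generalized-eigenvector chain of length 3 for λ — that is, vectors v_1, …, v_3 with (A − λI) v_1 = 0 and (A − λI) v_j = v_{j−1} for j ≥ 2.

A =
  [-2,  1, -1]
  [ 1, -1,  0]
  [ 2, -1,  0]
A Jordan chain for λ = -1 of length 3:
v_1 = (0, -1, -1)ᵀ
v_2 = (-1, 1, 2)ᵀ
v_3 = (1, 0, 0)ᵀ

Let N = A − (-1)·I. We want v_3 with N^3 v_3 = 0 but N^2 v_3 ≠ 0; then v_{j-1} := N · v_j for j = 3, …, 2.

Pick v_3 = (1, 0, 0)ᵀ.
Then v_2 = N · v_3 = (-1, 1, 2)ᵀ.
Then v_1 = N · v_2 = (0, -1, -1)ᵀ.

Sanity check: (A − (-1)·I) v_1 = (0, 0, 0)ᵀ = 0. ✓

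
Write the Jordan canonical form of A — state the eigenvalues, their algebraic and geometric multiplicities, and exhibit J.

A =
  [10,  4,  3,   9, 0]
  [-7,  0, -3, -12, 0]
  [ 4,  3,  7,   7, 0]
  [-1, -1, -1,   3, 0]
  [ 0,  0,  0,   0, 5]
J_2(5) ⊕ J_2(5) ⊕ J_1(5)

The characteristic polynomial is
  det(x·I − A) = x^5 - 25*x^4 + 250*x^3 - 1250*x^2 + 3125*x - 3125 = (x - 5)^5

Eigenvalues and multiplicities (the geometric multiplicity of λ is n − rank(A − λI), which equals the number of Jordan blocks for λ):
  λ = 5: algebraic multiplicity = 5, geometric multiplicity = 3

Determining the block sizes for each eigenvalue:
  λ = 5: with am = 5 and gm = 3, the partition is not yet determined (e.g. several partitions of 5 into 3 parts exist). Let N = A − (5)·I. Computing rank(N^1) = 2, rank(N^2) = 0; the number of blocks of size ≥ j is rank(N^{j−1}) − rank(N^j), giving [3, 2]. So we have 2 block(s) of size 2, 1 block(s) of size 1 → block sizes [2, 2, 1]

Assembling the blocks gives a Jordan form
J =
  [5, 1, 0, 0, 0]
  [0, 5, 0, 0, 0]
  [0, 0, 5, 1, 0]
  [0, 0, 0, 5, 0]
  [0, 0, 0, 0, 5]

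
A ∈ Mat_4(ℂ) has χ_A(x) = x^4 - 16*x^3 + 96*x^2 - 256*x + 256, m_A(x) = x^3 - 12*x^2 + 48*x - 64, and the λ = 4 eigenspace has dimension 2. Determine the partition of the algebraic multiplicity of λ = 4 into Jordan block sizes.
Block sizes for λ = 4: [3, 1]

Step 1 — from the characteristic polynomial, algebraic multiplicity of λ = 4 is 4. From dim ker(A − (4)·I) = 2, there are exactly 2 Jordan blocks for λ = 4.
Step 2 — from the minimal polynomial, the factor (x − 4)^3 tells us the largest block for λ = 4 has size 3.
Step 3 — with total size 4, 2 blocks, and largest block 3, the block sizes (in nonincreasing order) are [3, 1].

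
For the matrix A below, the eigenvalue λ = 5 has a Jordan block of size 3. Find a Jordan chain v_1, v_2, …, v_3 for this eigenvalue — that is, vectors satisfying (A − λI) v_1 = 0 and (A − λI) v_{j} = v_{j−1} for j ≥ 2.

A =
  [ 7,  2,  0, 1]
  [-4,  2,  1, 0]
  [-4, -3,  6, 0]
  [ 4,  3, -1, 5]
A Jordan chain for λ = 5 of length 3:
v_1 = (1, -2, -2, 2)ᵀ
v_2 = (2, -3, -3, 3)ᵀ
v_3 = (0, 1, 0, 0)ᵀ

Let N = A − (5)·I. We want v_3 with N^3 v_3 = 0 but N^2 v_3 ≠ 0; then v_{j-1} := N · v_j for j = 3, …, 2.

Pick v_3 = (0, 1, 0, 0)ᵀ.
Then v_2 = N · v_3 = (2, -3, -3, 3)ᵀ.
Then v_1 = N · v_2 = (1, -2, -2, 2)ᵀ.

Sanity check: (A − (5)·I) v_1 = (0, 0, 0, 0)ᵀ = 0. ✓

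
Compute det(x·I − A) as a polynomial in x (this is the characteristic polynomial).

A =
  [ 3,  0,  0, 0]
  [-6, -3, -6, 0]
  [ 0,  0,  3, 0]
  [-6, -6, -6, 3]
x^4 - 6*x^3 + 54*x - 81

Expanding det(x·I − A) (e.g. by cofactor expansion or by noting that A is similar to its Jordan form J, which has the same characteristic polynomial as A) gives
  χ_A(x) = x^4 - 6*x^3 + 54*x - 81
which factors as (x - 3)^3*(x + 3). The eigenvalues (with algebraic multiplicities) are λ = -3 with multiplicity 1, λ = 3 with multiplicity 3.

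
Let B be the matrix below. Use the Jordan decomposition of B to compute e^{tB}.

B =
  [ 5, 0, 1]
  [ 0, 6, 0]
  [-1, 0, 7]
e^{tB} =
  [-t*exp(6*t) + exp(6*t), 0, t*exp(6*t)]
  [0, exp(6*t), 0]
  [-t*exp(6*t), 0, t*exp(6*t) + exp(6*t)]

Strategy: write B = P · J · P⁻¹ where J is a Jordan canonical form, so e^{tB} = P · e^{tJ} · P⁻¹, and e^{tJ} can be computed block-by-block.

B has Jordan form
J =
  [6, 1, 0]
  [0, 6, 0]
  [0, 0, 6]
(up to reordering of blocks).

Per-block formulas:
  For a 1×1 block at λ = 6: exp(t · [6]) = [e^(6t)].
  For a 2×2 Jordan block J_2(6): exp(t · J_2(6)) = e^(6t)·(I + t·N), where N is the 2×2 nilpotent shift.

After assembling e^{tJ} and conjugating by P, we get:

e^{tB} =
  [-t*exp(6*t) + exp(6*t), 0, t*exp(6*t)]
  [0, exp(6*t), 0]
  [-t*exp(6*t), 0, t*exp(6*t) + exp(6*t)]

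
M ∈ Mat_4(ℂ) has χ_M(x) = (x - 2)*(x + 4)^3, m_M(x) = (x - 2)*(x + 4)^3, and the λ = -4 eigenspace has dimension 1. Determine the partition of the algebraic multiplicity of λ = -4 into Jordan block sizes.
Block sizes for λ = -4: [3]

Step 1 — from the characteristic polynomial, algebraic multiplicity of λ = -4 is 3. From dim ker(M − (-4)·I) = 1, there are exactly 1 Jordan blocks for λ = -4.
Step 2 — from the minimal polynomial, the factor (x + 4)^3 tells us the largest block for λ = -4 has size 3.
Step 3 — with total size 3, 1 blocks, and largest block 3, the block sizes (in nonincreasing order) are [3].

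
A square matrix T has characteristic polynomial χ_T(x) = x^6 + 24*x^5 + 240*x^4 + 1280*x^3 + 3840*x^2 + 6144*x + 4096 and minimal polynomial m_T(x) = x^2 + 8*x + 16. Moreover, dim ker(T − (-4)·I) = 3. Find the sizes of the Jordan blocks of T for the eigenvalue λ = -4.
Block sizes for λ = -4: [2, 2, 2]

Step 1 — from the characteristic polynomial, algebraic multiplicity of λ = -4 is 6. From dim ker(T − (-4)·I) = 3, there are exactly 3 Jordan blocks for λ = -4.
Step 2 — from the minimal polynomial, the factor (x + 4)^2 tells us the largest block for λ = -4 has size 2.
Step 3 — with total size 6, 3 blocks, and largest block 2, the block sizes (in nonincreasing order) are [2, 2, 2].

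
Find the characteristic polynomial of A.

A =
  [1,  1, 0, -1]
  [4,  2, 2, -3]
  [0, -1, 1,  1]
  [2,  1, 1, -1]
x^4 - 3*x^3 + 3*x^2 - x

Expanding det(x·I − A) (e.g. by cofactor expansion or by noting that A is similar to its Jordan form J, which has the same characteristic polynomial as A) gives
  χ_A(x) = x^4 - 3*x^3 + 3*x^2 - x
which factors as x*(x - 1)^3. The eigenvalues (with algebraic multiplicities) are λ = 0 with multiplicity 1, λ = 1 with multiplicity 3.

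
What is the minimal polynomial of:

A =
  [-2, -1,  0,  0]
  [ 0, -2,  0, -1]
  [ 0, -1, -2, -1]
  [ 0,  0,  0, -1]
x^3 + 5*x^2 + 8*x + 4

The characteristic polynomial is χ_A(x) = (x + 1)*(x + 2)^3, so the eigenvalues are known. The minimal polynomial is
  m_A(x) = Π_λ (x − λ)^{k_λ}
where k_λ is the size of the *largest* Jordan block for λ (equivalently, the smallest k with (A − λI)^k v = 0 for every generalised eigenvector v of λ).

  λ = -2: largest Jordan block has size 2, contributing (x + 2)^2
  λ = -1: largest Jordan block has size 1, contributing (x + 1)

So m_A(x) = (x + 1)*(x + 2)^2 = x^3 + 5*x^2 + 8*x + 4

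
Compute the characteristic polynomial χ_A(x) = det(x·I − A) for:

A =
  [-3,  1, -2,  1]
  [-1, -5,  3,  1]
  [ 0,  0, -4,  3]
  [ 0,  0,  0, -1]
x^4 + 13*x^3 + 60*x^2 + 112*x + 64

Expanding det(x·I − A) (e.g. by cofactor expansion or by noting that A is similar to its Jordan form J, which has the same characteristic polynomial as A) gives
  χ_A(x) = x^4 + 13*x^3 + 60*x^2 + 112*x + 64
which factors as (x + 1)*(x + 4)^3. The eigenvalues (with algebraic multiplicities) are λ = -4 with multiplicity 3, λ = -1 with multiplicity 1.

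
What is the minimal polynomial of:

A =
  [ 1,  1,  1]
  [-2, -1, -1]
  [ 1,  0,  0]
x^3

The characteristic polynomial is χ_A(x) = x^3, so the eigenvalues are known. The minimal polynomial is
  m_A(x) = Π_λ (x − λ)^{k_λ}
where k_λ is the size of the *largest* Jordan block for λ (equivalently, the smallest k with (A − λI)^k v = 0 for every generalised eigenvector v of λ).

  λ = 0: largest Jordan block has size 3, contributing (x − 0)^3

So m_A(x) = x^3 = x^3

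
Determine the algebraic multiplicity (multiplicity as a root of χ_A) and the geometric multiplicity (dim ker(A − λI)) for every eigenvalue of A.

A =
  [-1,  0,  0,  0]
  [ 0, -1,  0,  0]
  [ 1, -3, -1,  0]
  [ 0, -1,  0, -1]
λ = -1: alg = 4, geom = 2

Step 1 — factor the characteristic polynomial to read off the algebraic multiplicities:
  χ_A(x) = (x + 1)^4

Step 2 — compute geometric multiplicities via the rank-nullity identity g(λ) = n − rank(A − λI):
  rank(A − (-1)·I) = 2, so dim ker(A − (-1)·I) = n − 2 = 2

Summary:
  λ = -1: algebraic multiplicity = 4, geometric multiplicity = 2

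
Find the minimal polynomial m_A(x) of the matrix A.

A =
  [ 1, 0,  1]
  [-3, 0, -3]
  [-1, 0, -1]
x^2

The characteristic polynomial is χ_A(x) = x^3, so the eigenvalues are known. The minimal polynomial is
  m_A(x) = Π_λ (x − λ)^{k_λ}
where k_λ is the size of the *largest* Jordan block for λ (equivalently, the smallest k with (A − λI)^k v = 0 for every generalised eigenvector v of λ).

  λ = 0: largest Jordan block has size 2, contributing (x − 0)^2

So m_A(x) = x^2 = x^2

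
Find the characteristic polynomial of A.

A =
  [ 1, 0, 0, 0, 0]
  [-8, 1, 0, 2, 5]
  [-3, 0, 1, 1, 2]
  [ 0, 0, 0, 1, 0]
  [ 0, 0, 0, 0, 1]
x^5 - 5*x^4 + 10*x^3 - 10*x^2 + 5*x - 1

Expanding det(x·I − A) (e.g. by cofactor expansion or by noting that A is similar to its Jordan form J, which has the same characteristic polynomial as A) gives
  χ_A(x) = x^5 - 5*x^4 + 10*x^3 - 10*x^2 + 5*x - 1
which factors as (x - 1)^5. The eigenvalues (with algebraic multiplicities) are λ = 1 with multiplicity 5.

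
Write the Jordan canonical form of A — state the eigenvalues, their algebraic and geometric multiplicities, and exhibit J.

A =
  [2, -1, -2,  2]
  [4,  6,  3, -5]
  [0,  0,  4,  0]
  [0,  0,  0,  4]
J_3(4) ⊕ J_1(4)

The characteristic polynomial is
  det(x·I − A) = x^4 - 16*x^3 + 96*x^2 - 256*x + 256 = (x - 4)^4

Eigenvalues and multiplicities (the geometric multiplicity of λ is n − rank(A − λI), which equals the number of Jordan blocks for λ):
  λ = 4: algebraic multiplicity = 4, geometric multiplicity = 2

Determining the block sizes for each eigenvalue:
  λ = 4: with am = 4 and gm = 2, the partition is not yet determined (e.g. several partitions of 4 into 2 parts exist). Let N = A − (4)·I. Computing rank(N^1) = 2, rank(N^2) = 1, rank(N^3) = 0; the number of blocks of size ≥ j is rank(N^{j−1}) − rank(N^j), giving [2, 1, 1]. So we have 1 block(s) of size 3, 1 block(s) of size 1 → block sizes [3, 1]

Assembling the blocks gives a Jordan form
J =
  [4, 1, 0, 0]
  [0, 4, 1, 0]
  [0, 0, 4, 0]
  [0, 0, 0, 4]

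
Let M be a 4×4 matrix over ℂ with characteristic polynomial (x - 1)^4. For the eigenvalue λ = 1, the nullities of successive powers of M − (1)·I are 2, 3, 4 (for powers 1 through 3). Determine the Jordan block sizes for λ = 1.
Block sizes for λ = 1: [3, 1]

From the dimensions of kernels of powers, the number of Jordan blocks of size at least j is d_j − d_{j−1} where d_j = dim ker(N^j) (with d_0 = 0). Computing the differences gives [2, 1, 1].
The number of blocks of size exactly k is (#blocks of size ≥ k) − (#blocks of size ≥ k + 1), so the partition is: 1 block(s) of size 1, 1 block(s) of size 3.
In nonincreasing order the block sizes are [3, 1].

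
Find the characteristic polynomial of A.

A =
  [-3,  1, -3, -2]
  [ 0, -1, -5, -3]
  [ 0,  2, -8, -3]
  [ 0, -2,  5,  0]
x^4 + 12*x^3 + 54*x^2 + 108*x + 81

Expanding det(x·I − A) (e.g. by cofactor expansion or by noting that A is similar to its Jordan form J, which has the same characteristic polynomial as A) gives
  χ_A(x) = x^4 + 12*x^3 + 54*x^2 + 108*x + 81
which factors as (x + 3)^4. The eigenvalues (with algebraic multiplicities) are λ = -3 with multiplicity 4.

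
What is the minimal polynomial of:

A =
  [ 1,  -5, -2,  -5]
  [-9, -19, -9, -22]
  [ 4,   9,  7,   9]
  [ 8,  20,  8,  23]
x^3 - 9*x^2 + 27*x - 27

The characteristic polynomial is χ_A(x) = (x - 3)^4, so the eigenvalues are known. The minimal polynomial is
  m_A(x) = Π_λ (x − λ)^{k_λ}
where k_λ is the size of the *largest* Jordan block for λ (equivalently, the smallest k with (A − λI)^k v = 0 for every generalised eigenvector v of λ).

  λ = 3: largest Jordan block has size 3, contributing (x − 3)^3

So m_A(x) = (x - 3)^3 = x^3 - 9*x^2 + 27*x - 27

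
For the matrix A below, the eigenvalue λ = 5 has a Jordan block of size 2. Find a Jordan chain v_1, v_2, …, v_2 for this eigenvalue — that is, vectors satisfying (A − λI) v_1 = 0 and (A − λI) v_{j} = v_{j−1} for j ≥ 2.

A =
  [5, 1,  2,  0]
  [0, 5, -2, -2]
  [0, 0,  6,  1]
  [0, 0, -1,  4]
A Jordan chain for λ = 5 of length 2:
v_1 = (1, 0, 0, 0)ᵀ
v_2 = (0, 1, 0, 0)ᵀ

Let N = A − (5)·I. We want v_2 with N^2 v_2 = 0 but N^1 v_2 ≠ 0; then v_{j-1} := N · v_j for j = 2, …, 2.

Pick v_2 = (0, 1, 0, 0)ᵀ.
Then v_1 = N · v_2 = (1, 0, 0, 0)ᵀ.

Sanity check: (A − (5)·I) v_1 = (0, 0, 0, 0)ᵀ = 0. ✓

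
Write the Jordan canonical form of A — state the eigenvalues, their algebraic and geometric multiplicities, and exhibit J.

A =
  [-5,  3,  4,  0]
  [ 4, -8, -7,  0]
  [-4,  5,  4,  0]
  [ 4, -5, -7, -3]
J_3(-3) ⊕ J_1(-3)

The characteristic polynomial is
  det(x·I − A) = x^4 + 12*x^3 + 54*x^2 + 108*x + 81 = (x + 3)^4

Eigenvalues and multiplicities (the geometric multiplicity of λ is n − rank(A − λI), which equals the number of Jordan blocks for λ):
  λ = -3: algebraic multiplicity = 4, geometric multiplicity = 2

Determining the block sizes for each eigenvalue:
  λ = -3: with am = 4 and gm = 2, the partition is not yet determined (e.g. several partitions of 4 into 2 parts exist). Let N = A − (-3)·I. Computing rank(N^1) = 2, rank(N^2) = 1, rank(N^3) = 0; the number of blocks of size ≥ j is rank(N^{j−1}) − rank(N^j), giving [2, 1, 1]. So we have 1 block(s) of size 3, 1 block(s) of size 1 → block sizes [3, 1]

Assembling the blocks gives a Jordan form
J =
  [-3,  1,  0,  0]
  [ 0, -3,  1,  0]
  [ 0,  0, -3,  0]
  [ 0,  0,  0, -3]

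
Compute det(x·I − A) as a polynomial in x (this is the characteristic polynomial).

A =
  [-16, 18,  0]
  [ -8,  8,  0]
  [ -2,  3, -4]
x^3 + 12*x^2 + 48*x + 64

Expanding det(x·I − A) (e.g. by cofactor expansion or by noting that A is similar to its Jordan form J, which has the same characteristic polynomial as A) gives
  χ_A(x) = x^3 + 12*x^2 + 48*x + 64
which factors as (x + 4)^3. The eigenvalues (with algebraic multiplicities) are λ = -4 with multiplicity 3.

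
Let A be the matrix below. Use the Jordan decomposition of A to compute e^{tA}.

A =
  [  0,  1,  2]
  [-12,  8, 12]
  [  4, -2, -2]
e^{tA} =
  [-2*t*exp(2*t) + exp(2*t), t*exp(2*t), 2*t*exp(2*t)]
  [-12*t*exp(2*t), 6*t*exp(2*t) + exp(2*t), 12*t*exp(2*t)]
  [4*t*exp(2*t), -2*t*exp(2*t), -4*t*exp(2*t) + exp(2*t)]

Strategy: write A = P · J · P⁻¹ where J is a Jordan canonical form, so e^{tA} = P · e^{tJ} · P⁻¹, and e^{tJ} can be computed block-by-block.

A has Jordan form
J =
  [2, 1, 0]
  [0, 2, 0]
  [0, 0, 2]
(up to reordering of blocks).

Per-block formulas:
  For a 1×1 block at λ = 2: exp(t · [2]) = [e^(2t)].
  For a 2×2 Jordan block J_2(2): exp(t · J_2(2)) = e^(2t)·(I + t·N), where N is the 2×2 nilpotent shift.

After assembling e^{tJ} and conjugating by P, we get:

e^{tA} =
  [-2*t*exp(2*t) + exp(2*t), t*exp(2*t), 2*t*exp(2*t)]
  [-12*t*exp(2*t), 6*t*exp(2*t) + exp(2*t), 12*t*exp(2*t)]
  [4*t*exp(2*t), -2*t*exp(2*t), -4*t*exp(2*t) + exp(2*t)]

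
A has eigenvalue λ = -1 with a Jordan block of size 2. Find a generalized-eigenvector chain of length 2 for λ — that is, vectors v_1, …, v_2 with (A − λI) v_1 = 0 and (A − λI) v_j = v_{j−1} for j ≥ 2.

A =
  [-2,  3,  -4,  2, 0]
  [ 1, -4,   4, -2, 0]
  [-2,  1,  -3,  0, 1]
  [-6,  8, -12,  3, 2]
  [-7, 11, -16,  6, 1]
A Jordan chain for λ = -1 of length 2:
v_1 = (-1, 1, -2, -6, -7)ᵀ
v_2 = (1, 0, 0, 0, 0)ᵀ

Let N = A − (-1)·I. We want v_2 with N^2 v_2 = 0 but N^1 v_2 ≠ 0; then v_{j-1} := N · v_j for j = 2, …, 2.

Pick v_2 = (1, 0, 0, 0, 0)ᵀ.
Then v_1 = N · v_2 = (-1, 1, -2, -6, -7)ᵀ.

Sanity check: (A − (-1)·I) v_1 = (0, 0, 0, 0, 0)ᵀ = 0. ✓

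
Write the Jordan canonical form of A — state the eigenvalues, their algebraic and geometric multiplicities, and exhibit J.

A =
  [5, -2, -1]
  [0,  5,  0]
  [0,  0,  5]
J_2(5) ⊕ J_1(5)

The characteristic polynomial is
  det(x·I − A) = x^3 - 15*x^2 + 75*x - 125 = (x - 5)^3

Eigenvalues and multiplicities (the geometric multiplicity of λ is n − rank(A − λI), which equals the number of Jordan blocks for λ):
  λ = 5: algebraic multiplicity = 3, geometric multiplicity = 2

Determining the block sizes for each eigenvalue:
  λ = 5: 2 blocks summing to 3 forces exactly one block of size 2 and the rest size 1 → block sizes [2, 1]

Assembling the blocks gives a Jordan form
J =
  [5, 1, 0]
  [0, 5, 0]
  [0, 0, 5]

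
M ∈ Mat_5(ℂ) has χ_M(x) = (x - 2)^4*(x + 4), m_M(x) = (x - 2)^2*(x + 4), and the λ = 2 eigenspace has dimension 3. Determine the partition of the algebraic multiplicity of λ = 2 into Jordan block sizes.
Block sizes for λ = 2: [2, 1, 1]

Step 1 — from the characteristic polynomial, algebraic multiplicity of λ = 2 is 4. From dim ker(M − (2)·I) = 3, there are exactly 3 Jordan blocks for λ = 2.
Step 2 — from the minimal polynomial, the factor (x − 2)^2 tells us the largest block for λ = 2 has size 2.
Step 3 — with total size 4, 3 blocks, and largest block 2, the block sizes (in nonincreasing order) are [2, 1, 1].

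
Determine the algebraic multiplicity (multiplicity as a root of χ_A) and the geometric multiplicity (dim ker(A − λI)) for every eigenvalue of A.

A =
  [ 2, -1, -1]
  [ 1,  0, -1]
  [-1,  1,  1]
λ = 1: alg = 3, geom = 1

Step 1 — factor the characteristic polynomial to read off the algebraic multiplicities:
  χ_A(x) = (x - 1)^3

Step 2 — compute geometric multiplicities via the rank-nullity identity g(λ) = n − rank(A − λI):
  rank(A − (1)·I) = 2, so dim ker(A − (1)·I) = n − 2 = 1

Summary:
  λ = 1: algebraic multiplicity = 3, geometric multiplicity = 1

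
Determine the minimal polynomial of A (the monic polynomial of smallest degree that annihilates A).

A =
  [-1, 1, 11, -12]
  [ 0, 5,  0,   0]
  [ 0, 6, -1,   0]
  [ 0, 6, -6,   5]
x^3 - 3*x^2 - 9*x - 5

The characteristic polynomial is χ_A(x) = (x - 5)^2*(x + 1)^2, so the eigenvalues are known. The minimal polynomial is
  m_A(x) = Π_λ (x − λ)^{k_λ}
where k_λ is the size of the *largest* Jordan block for λ (equivalently, the smallest k with (A − λI)^k v = 0 for every generalised eigenvector v of λ).

  λ = -1: largest Jordan block has size 2, contributing (x + 1)^2
  λ = 5: largest Jordan block has size 1, contributing (x − 5)

So m_A(x) = (x - 5)*(x + 1)^2 = x^3 - 3*x^2 - 9*x - 5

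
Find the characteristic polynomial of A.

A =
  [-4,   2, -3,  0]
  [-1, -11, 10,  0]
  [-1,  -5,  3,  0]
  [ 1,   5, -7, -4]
x^4 + 16*x^3 + 96*x^2 + 256*x + 256

Expanding det(x·I − A) (e.g. by cofactor expansion or by noting that A is similar to its Jordan form J, which has the same characteristic polynomial as A) gives
  χ_A(x) = x^4 + 16*x^3 + 96*x^2 + 256*x + 256
which factors as (x + 4)^4. The eigenvalues (with algebraic multiplicities) are λ = -4 with multiplicity 4.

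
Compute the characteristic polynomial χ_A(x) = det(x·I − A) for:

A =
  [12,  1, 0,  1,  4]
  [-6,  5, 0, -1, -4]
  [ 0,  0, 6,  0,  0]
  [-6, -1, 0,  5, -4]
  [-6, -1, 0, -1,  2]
x^5 - 30*x^4 + 360*x^3 - 2160*x^2 + 6480*x - 7776

Expanding det(x·I − A) (e.g. by cofactor expansion or by noting that A is similar to its Jordan form J, which has the same characteristic polynomial as A) gives
  χ_A(x) = x^5 - 30*x^4 + 360*x^3 - 2160*x^2 + 6480*x - 7776
which factors as (x - 6)^5. The eigenvalues (with algebraic multiplicities) are λ = 6 with multiplicity 5.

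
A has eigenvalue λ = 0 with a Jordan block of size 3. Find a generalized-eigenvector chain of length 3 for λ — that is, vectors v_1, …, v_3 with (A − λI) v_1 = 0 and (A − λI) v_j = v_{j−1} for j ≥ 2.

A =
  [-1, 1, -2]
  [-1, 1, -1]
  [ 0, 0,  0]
A Jordan chain for λ = 0 of length 3:
v_1 = (1, 1, 0)ᵀ
v_2 = (-2, -1, 0)ᵀ
v_3 = (0, 0, 1)ᵀ

Let N = A − (0)·I. We want v_3 with N^3 v_3 = 0 but N^2 v_3 ≠ 0; then v_{j-1} := N · v_j for j = 3, …, 2.

Pick v_3 = (0, 0, 1)ᵀ.
Then v_2 = N · v_3 = (-2, -1, 0)ᵀ.
Then v_1 = N · v_2 = (1, 1, 0)ᵀ.

Sanity check: (A − (0)·I) v_1 = (0, 0, 0)ᵀ = 0. ✓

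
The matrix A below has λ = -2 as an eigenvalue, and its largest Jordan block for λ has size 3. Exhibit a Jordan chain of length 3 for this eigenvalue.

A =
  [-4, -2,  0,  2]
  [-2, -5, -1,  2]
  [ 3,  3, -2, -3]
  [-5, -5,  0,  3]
A Jordan chain for λ = -2 of length 3:
v_1 = (-2, -3, 3, -5)ᵀ
v_2 = (-2, -2, 3, -5)ᵀ
v_3 = (1, 0, 0, 0)ᵀ

Let N = A − (-2)·I. We want v_3 with N^3 v_3 = 0 but N^2 v_3 ≠ 0; then v_{j-1} := N · v_j for j = 3, …, 2.

Pick v_3 = (1, 0, 0, 0)ᵀ.
Then v_2 = N · v_3 = (-2, -2, 3, -5)ᵀ.
Then v_1 = N · v_2 = (-2, -3, 3, -5)ᵀ.

Sanity check: (A − (-2)·I) v_1 = (0, 0, 0, 0)ᵀ = 0. ✓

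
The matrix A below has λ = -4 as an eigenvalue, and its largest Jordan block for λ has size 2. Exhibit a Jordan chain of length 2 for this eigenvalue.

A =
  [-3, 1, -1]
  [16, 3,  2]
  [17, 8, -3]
A Jordan chain for λ = -4 of length 2:
v_1 = (-1, 2, 1)ᵀ
v_2 = (1, -2, 0)ᵀ

Let N = A − (-4)·I. We want v_2 with N^2 v_2 = 0 but N^1 v_2 ≠ 0; then v_{j-1} := N · v_j for j = 2, …, 2.

Pick v_2 = (1, -2, 0)ᵀ.
Then v_1 = N · v_2 = (-1, 2, 1)ᵀ.

Sanity check: (A − (-4)·I) v_1 = (0, 0, 0)ᵀ = 0. ✓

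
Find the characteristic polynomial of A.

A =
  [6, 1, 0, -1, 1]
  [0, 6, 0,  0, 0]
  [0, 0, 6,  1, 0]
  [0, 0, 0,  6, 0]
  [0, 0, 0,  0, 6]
x^5 - 30*x^4 + 360*x^3 - 2160*x^2 + 6480*x - 7776

Expanding det(x·I − A) (e.g. by cofactor expansion or by noting that A is similar to its Jordan form J, which has the same characteristic polynomial as A) gives
  χ_A(x) = x^5 - 30*x^4 + 360*x^3 - 2160*x^2 + 6480*x - 7776
which factors as (x - 6)^5. The eigenvalues (with algebraic multiplicities) are λ = 6 with multiplicity 5.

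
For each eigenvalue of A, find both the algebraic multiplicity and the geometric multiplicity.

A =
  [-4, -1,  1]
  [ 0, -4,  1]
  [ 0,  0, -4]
λ = -4: alg = 3, geom = 1

Step 1 — factor the characteristic polynomial to read off the algebraic multiplicities:
  χ_A(x) = (x + 4)^3

Step 2 — compute geometric multiplicities via the rank-nullity identity g(λ) = n − rank(A − λI):
  rank(A − (-4)·I) = 2, so dim ker(A − (-4)·I) = n − 2 = 1

Summary:
  λ = -4: algebraic multiplicity = 3, geometric multiplicity = 1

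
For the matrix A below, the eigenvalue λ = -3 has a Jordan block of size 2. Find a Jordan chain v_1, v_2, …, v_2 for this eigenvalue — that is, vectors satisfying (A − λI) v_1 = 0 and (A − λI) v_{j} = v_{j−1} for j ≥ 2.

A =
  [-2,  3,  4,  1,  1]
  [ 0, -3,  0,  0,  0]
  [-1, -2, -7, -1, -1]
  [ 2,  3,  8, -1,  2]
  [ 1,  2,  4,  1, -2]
A Jordan chain for λ = -3 of length 2:
v_1 = (1, 0, -1, 2, 1)ᵀ
v_2 = (1, 0, 0, 0, 0)ᵀ

Let N = A − (-3)·I. We want v_2 with N^2 v_2 = 0 but N^1 v_2 ≠ 0; then v_{j-1} := N · v_j for j = 2, …, 2.

Pick v_2 = (1, 0, 0, 0, 0)ᵀ.
Then v_1 = N · v_2 = (1, 0, -1, 2, 1)ᵀ.

Sanity check: (A − (-3)·I) v_1 = (0, 0, 0, 0, 0)ᵀ = 0. ✓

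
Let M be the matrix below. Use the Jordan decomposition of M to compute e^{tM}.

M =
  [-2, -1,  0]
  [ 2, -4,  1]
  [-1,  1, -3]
e^{tM} =
  [-t^2*exp(-3*t)/2 + t*exp(-3*t) + exp(-3*t), -t*exp(-3*t), -t^2*exp(-3*t)/2]
  [-t^2*exp(-3*t)/2 + 2*t*exp(-3*t), -t*exp(-3*t) + exp(-3*t), -t^2*exp(-3*t)/2 + t*exp(-3*t)]
  [t^2*exp(-3*t)/2 - t*exp(-3*t), t*exp(-3*t), t^2*exp(-3*t)/2 + exp(-3*t)]

Strategy: write M = P · J · P⁻¹ where J is a Jordan canonical form, so e^{tM} = P · e^{tJ} · P⁻¹, and e^{tJ} can be computed block-by-block.

M has Jordan form
J =
  [-3,  1,  0]
  [ 0, -3,  1]
  [ 0,  0, -3]
(up to reordering of blocks).

Per-block formulas:
  For a 3×3 Jordan block J_3(-3): exp(t · J_3(-3)) = e^(-3t)·(I + t·N + (t^2/2)·N^2), where N is the 3×3 nilpotent shift.

After assembling e^{tJ} and conjugating by P, we get:

e^{tM} =
  [-t^2*exp(-3*t)/2 + t*exp(-3*t) + exp(-3*t), -t*exp(-3*t), -t^2*exp(-3*t)/2]
  [-t^2*exp(-3*t)/2 + 2*t*exp(-3*t), -t*exp(-3*t) + exp(-3*t), -t^2*exp(-3*t)/2 + t*exp(-3*t)]
  [t^2*exp(-3*t)/2 - t*exp(-3*t), t*exp(-3*t), t^2*exp(-3*t)/2 + exp(-3*t)]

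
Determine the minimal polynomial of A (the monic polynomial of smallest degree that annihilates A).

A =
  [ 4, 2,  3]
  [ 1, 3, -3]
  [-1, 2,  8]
x^2 - 10*x + 25

The characteristic polynomial is χ_A(x) = (x - 5)^3, so the eigenvalues are known. The minimal polynomial is
  m_A(x) = Π_λ (x − λ)^{k_λ}
where k_λ is the size of the *largest* Jordan block for λ (equivalently, the smallest k with (A − λI)^k v = 0 for every generalised eigenvector v of λ).

  λ = 5: largest Jordan block has size 2, contributing (x − 5)^2

So m_A(x) = (x - 5)^2 = x^2 - 10*x + 25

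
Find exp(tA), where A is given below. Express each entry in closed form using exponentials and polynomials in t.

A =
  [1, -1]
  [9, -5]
e^{tA} =
  [3*t*exp(-2*t) + exp(-2*t), -t*exp(-2*t)]
  [9*t*exp(-2*t), -3*t*exp(-2*t) + exp(-2*t)]

Strategy: write A = P · J · P⁻¹ where J is a Jordan canonical form, so e^{tA} = P · e^{tJ} · P⁻¹, and e^{tJ} can be computed block-by-block.

A has Jordan form
J =
  [-2,  1]
  [ 0, -2]
(up to reordering of blocks).

Per-block formulas:
  For a 2×2 Jordan block J_2(-2): exp(t · J_2(-2)) = e^(-2t)·(I + t·N), where N is the 2×2 nilpotent shift.

After assembling e^{tJ} and conjugating by P, we get:

e^{tA} =
  [3*t*exp(-2*t) + exp(-2*t), -t*exp(-2*t)]
  [9*t*exp(-2*t), -3*t*exp(-2*t) + exp(-2*t)]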